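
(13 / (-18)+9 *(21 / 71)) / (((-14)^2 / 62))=76849 / 125244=0.61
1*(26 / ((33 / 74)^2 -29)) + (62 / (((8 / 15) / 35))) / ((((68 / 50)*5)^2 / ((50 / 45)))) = 105962964439 / 1093911240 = 96.87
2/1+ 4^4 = 258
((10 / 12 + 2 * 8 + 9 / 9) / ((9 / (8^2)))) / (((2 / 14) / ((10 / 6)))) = 119840 / 81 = 1479.51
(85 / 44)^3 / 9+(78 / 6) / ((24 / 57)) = 24284629 / 766656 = 31.68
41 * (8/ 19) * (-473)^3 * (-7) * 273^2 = 18108421718515128/ 19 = 953074827290269.89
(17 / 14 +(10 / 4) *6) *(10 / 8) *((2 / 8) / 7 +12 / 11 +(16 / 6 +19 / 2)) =13941205 / 51744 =269.43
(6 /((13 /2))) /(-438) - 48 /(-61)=45430 /57889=0.78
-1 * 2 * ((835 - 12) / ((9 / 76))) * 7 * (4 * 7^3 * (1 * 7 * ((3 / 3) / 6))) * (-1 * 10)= 42049769440 / 27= 1557398868.15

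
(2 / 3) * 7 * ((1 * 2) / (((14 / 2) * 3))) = 4 / 9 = 0.44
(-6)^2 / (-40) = -9 / 10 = -0.90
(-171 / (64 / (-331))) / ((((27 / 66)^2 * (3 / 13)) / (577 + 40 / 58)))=13228821.64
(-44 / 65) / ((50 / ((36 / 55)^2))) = -0.01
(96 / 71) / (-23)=-96 / 1633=-0.06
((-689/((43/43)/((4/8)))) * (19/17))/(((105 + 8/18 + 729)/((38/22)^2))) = -42532659/30896140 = -1.38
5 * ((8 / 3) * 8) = 320 / 3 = 106.67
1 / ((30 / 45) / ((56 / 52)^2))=294 / 169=1.74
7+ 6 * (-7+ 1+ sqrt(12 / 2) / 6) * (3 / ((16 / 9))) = -215 / 4+ 27 * sqrt(6) / 16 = -49.62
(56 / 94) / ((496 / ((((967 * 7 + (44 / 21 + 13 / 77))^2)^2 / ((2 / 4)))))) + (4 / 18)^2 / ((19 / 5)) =18955239408029956286761804 / 3753546302583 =5049954864013.78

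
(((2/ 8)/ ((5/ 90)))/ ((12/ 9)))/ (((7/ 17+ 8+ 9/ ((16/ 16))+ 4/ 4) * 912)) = 153/ 761216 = 0.00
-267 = -267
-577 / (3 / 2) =-1154 / 3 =-384.67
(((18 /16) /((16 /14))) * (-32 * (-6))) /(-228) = -63 /76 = -0.83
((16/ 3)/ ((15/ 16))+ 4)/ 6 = 218/ 135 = 1.61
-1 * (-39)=39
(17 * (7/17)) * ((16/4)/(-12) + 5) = 98/3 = 32.67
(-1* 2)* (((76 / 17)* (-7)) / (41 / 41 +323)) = 266 / 1377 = 0.19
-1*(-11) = 11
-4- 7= -11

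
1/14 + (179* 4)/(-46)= -4989/322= -15.49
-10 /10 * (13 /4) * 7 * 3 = -273 /4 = -68.25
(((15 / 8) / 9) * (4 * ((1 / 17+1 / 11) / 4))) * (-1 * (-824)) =14420 / 561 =25.70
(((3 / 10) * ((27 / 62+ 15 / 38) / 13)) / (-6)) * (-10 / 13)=489 / 199082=0.00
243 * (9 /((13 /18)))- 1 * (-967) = 51937 /13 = 3995.15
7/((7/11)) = 11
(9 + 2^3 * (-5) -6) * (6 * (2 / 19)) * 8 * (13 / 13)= -186.95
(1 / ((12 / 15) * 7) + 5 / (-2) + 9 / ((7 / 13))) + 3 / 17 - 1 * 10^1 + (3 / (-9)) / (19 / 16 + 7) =847159 / 187068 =4.53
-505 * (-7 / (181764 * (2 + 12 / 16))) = 3535 / 499851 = 0.01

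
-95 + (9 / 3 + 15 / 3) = -87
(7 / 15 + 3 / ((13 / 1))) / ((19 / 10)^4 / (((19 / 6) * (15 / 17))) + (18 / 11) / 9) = 7480000 / 51972687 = 0.14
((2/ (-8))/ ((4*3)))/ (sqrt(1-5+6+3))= -sqrt(5)/ 240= -0.01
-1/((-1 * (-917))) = -1/917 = -0.00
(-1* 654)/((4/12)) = -1962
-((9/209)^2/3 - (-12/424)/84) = -123817/129645208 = -0.00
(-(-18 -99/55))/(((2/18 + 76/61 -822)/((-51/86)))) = 2771901/193729190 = 0.01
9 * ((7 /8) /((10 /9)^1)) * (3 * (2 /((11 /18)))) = 15309 /220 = 69.59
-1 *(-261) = 261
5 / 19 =0.26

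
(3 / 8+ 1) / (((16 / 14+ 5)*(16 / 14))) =539 / 2752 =0.20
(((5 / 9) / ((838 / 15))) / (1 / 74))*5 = 4625 / 1257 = 3.68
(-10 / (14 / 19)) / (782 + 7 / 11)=-1045 / 60263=-0.02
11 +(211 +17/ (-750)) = 166483/ 750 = 221.98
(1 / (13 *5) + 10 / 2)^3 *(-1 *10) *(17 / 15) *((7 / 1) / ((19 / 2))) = -16491484576 / 15653625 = -1053.52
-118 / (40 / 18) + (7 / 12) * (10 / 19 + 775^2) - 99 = 399242581 / 1140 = 350212.79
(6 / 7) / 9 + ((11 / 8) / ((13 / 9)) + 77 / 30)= 39463 / 10920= 3.61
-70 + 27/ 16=-68.31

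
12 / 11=1.09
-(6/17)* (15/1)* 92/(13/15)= -561.99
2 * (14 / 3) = 28 / 3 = 9.33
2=2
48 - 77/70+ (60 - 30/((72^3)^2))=12410561691623/116095057920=106.90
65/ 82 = 0.79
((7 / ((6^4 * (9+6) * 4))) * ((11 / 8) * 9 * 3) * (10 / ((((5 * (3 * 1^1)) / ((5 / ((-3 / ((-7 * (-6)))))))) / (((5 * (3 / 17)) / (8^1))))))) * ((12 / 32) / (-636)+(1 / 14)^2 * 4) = -0.00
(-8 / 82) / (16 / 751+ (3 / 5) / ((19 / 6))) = -142690 / 308279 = -0.46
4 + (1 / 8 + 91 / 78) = 127 / 24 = 5.29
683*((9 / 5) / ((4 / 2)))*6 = 18441 / 5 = 3688.20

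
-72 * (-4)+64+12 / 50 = 8806 / 25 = 352.24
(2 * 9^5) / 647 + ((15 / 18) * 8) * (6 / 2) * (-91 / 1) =-1059442 / 647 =-1637.47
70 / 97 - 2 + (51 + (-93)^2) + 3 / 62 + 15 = 52404613 / 6014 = 8713.77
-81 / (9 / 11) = -99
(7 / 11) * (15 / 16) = 0.60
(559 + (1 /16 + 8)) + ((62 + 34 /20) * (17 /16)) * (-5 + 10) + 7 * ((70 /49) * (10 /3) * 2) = 93325 /96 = 972.14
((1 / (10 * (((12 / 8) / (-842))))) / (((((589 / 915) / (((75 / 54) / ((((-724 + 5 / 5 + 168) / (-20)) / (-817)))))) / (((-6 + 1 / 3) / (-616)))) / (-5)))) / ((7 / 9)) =-2346601375 / 11128194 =-210.87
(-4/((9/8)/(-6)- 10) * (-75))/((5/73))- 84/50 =-1758846/4075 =-431.62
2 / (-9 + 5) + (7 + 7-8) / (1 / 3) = 35 / 2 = 17.50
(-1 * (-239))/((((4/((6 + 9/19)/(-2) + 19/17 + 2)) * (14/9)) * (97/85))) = -118305/29488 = -4.01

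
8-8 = 0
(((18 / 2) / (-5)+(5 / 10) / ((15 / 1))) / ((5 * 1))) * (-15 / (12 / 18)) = 159 / 20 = 7.95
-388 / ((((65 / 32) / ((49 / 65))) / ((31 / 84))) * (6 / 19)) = -6398896 / 38025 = -168.28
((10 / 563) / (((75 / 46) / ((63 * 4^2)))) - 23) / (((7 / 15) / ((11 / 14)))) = -1116489 / 55174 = -20.24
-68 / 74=-34 / 37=-0.92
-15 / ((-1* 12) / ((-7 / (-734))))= 35 / 2936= 0.01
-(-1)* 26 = 26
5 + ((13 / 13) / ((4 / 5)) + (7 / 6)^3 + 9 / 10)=9437 / 1080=8.74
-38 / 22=-19 / 11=-1.73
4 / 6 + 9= 9.67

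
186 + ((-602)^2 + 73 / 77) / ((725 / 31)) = 875444061 / 55825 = 15681.94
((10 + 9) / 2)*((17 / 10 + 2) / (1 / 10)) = 703 / 2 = 351.50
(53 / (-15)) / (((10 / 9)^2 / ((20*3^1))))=-171.72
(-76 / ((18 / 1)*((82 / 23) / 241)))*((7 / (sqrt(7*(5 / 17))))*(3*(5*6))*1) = -210634*sqrt(595) / 41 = -125315.01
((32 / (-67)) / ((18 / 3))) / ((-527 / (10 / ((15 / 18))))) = 64 / 35309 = 0.00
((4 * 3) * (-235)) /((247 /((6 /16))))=-2115 /494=-4.28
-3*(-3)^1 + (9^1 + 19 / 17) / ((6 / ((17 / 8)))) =151 / 12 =12.58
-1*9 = -9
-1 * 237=-237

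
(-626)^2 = 391876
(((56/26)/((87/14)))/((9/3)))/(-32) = -49/13572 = -0.00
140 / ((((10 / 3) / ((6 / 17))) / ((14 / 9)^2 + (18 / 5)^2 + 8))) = 1325632 / 3825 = 346.57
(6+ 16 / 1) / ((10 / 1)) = 11 / 5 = 2.20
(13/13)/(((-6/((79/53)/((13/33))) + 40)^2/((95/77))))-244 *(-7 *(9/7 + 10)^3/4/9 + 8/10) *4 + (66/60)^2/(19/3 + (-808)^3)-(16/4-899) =1326517330702341921681763898/4860698061358081433925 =272906.75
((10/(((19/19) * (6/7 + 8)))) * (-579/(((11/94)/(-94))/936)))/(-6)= -81916716.25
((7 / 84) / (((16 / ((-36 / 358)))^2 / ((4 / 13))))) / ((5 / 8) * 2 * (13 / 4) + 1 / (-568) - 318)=-1917 / 594200985820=-0.00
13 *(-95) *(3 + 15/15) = -4940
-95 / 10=-19 / 2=-9.50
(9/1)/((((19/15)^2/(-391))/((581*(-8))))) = 3680170200/361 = 10194377.29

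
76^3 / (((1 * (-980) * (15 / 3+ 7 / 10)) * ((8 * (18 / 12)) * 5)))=-2888 / 2205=-1.31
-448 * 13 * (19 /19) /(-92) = 1456 /23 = 63.30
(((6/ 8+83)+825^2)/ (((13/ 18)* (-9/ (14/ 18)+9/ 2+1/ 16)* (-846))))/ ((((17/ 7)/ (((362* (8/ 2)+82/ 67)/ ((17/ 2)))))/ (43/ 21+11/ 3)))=118443061107840/ 1857434501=63767.02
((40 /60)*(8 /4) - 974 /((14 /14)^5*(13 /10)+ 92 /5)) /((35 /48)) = -454912 /6895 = -65.98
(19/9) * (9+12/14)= 437/21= 20.81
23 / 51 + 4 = 227 / 51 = 4.45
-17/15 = -1.13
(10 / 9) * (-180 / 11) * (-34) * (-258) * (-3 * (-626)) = -3294763200 / 11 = -299523927.27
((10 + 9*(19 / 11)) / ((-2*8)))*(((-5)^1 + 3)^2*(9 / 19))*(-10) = 12645 / 418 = 30.25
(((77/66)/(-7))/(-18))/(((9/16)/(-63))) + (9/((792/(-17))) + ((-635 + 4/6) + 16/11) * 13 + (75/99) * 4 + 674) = -17942659/2376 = -7551.62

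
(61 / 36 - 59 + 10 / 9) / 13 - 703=-331027 / 468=-707.32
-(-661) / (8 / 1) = 661 / 8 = 82.62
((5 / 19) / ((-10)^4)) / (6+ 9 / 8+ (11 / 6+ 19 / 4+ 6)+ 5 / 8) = 3 / 2318000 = 0.00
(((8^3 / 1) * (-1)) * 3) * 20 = -30720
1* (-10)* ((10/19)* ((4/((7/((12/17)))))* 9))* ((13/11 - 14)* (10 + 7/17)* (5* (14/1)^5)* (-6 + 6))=0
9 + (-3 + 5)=11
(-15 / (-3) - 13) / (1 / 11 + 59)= -44 / 325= -0.14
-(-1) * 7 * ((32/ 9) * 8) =1792/ 9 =199.11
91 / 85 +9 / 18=267 / 170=1.57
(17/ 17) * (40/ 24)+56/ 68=127/ 51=2.49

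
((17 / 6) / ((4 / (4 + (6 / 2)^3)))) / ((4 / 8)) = 43.92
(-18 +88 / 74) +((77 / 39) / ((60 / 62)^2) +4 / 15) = -18747991 / 1298700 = -14.44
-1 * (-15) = 15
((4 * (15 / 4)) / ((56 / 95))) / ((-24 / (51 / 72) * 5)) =-1615 / 10752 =-0.15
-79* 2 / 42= -79 / 21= -3.76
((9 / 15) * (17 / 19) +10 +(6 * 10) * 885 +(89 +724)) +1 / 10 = 10245491 / 190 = 53923.64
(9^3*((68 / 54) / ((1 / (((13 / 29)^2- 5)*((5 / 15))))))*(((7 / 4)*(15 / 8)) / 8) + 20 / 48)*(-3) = 48595115 / 26912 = 1805.70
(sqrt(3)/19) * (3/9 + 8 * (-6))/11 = -13 * sqrt(3)/57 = -0.40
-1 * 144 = -144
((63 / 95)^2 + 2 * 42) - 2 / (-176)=67071097 / 794200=84.45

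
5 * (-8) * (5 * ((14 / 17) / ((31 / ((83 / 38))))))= -11.60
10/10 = 1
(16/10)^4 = 4096/625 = 6.55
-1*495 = -495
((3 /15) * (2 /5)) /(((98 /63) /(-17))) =-153 /175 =-0.87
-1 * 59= -59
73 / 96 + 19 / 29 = 3941 / 2784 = 1.42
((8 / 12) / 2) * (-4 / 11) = -4 / 33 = -0.12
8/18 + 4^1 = 40/9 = 4.44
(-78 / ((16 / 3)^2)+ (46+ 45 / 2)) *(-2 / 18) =-8417 / 1152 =-7.31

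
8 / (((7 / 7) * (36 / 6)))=4 / 3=1.33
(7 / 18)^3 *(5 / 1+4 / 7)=637 / 1944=0.33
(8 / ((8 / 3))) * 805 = 2415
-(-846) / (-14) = -423 / 7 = -60.43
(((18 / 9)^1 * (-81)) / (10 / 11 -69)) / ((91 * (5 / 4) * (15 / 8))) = 19008 / 1703975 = 0.01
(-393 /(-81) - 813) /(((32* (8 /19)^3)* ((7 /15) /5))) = -935396125 /258048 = -3624.89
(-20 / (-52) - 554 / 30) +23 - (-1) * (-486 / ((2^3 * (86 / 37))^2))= 162098383 / 46151040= 3.51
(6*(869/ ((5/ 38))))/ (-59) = -198132/ 295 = -671.63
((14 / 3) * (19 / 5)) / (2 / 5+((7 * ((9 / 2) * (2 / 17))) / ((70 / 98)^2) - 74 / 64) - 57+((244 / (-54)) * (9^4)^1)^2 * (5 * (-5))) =-723520 / 896463024380103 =-0.00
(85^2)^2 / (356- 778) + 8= -52197249 / 422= -123690.16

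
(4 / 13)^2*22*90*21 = 665280 / 169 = 3936.57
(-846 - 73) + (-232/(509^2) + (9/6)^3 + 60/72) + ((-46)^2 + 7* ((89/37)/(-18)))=828417874639/690191784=1200.27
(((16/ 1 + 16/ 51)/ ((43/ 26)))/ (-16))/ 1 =-0.62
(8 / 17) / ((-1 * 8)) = -1 / 17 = -0.06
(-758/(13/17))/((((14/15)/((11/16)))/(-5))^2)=-13445.80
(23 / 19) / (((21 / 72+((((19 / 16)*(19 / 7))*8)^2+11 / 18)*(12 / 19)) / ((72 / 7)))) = 92736 / 3132751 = 0.03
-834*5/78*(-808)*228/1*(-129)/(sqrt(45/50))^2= -18351780800/13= -1411675446.15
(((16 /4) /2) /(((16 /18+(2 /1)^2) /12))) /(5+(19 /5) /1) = 135 /242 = 0.56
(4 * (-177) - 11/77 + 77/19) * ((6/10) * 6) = -1685592/665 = -2534.72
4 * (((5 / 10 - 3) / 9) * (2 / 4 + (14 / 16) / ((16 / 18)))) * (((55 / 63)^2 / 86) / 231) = -130625 / 2064388032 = -0.00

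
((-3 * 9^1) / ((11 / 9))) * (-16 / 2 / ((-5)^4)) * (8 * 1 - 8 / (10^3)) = 1942056 / 859375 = 2.26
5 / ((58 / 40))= 100 / 29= 3.45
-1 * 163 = -163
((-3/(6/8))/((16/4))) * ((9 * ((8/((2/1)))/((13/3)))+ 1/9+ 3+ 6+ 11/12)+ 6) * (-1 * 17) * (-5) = -968065/468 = -2068.51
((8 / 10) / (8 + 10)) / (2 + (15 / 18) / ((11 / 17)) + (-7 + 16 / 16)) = -44 / 2685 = -0.02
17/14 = 1.21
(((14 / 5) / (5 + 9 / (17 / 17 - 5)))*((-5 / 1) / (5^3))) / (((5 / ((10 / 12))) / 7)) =-196 / 4125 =-0.05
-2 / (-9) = 2 / 9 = 0.22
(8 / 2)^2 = 16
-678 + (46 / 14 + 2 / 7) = -4721 / 7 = -674.43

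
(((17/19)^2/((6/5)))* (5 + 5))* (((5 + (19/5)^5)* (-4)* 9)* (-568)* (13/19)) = 63807350575488/857375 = 74421753.11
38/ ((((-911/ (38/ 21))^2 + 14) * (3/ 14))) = 109744/ 156863733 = 0.00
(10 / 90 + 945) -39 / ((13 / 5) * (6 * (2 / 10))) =16787 / 18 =932.61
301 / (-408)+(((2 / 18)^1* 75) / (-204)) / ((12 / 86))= -473 / 459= -1.03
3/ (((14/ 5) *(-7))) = -15/ 98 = -0.15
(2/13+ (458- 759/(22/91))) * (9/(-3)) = 209145/26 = 8044.04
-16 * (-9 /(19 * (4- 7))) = -48 /19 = -2.53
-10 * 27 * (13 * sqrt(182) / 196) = -1755 * sqrt(182) / 98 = -241.59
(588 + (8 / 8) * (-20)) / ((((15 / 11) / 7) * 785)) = 43736 / 11775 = 3.71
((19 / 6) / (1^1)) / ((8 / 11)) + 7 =545 / 48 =11.35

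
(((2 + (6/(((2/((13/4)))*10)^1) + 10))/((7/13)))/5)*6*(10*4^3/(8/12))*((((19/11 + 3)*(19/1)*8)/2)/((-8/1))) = -479954592/385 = -1246635.30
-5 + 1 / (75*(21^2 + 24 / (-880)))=-3638003 / 727605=-5.00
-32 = -32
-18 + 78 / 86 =-735 / 43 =-17.09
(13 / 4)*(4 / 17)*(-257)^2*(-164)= -140816468 / 17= -8283321.65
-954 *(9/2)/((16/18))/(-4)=38637/32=1207.41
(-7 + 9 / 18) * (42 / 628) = -273 / 628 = -0.43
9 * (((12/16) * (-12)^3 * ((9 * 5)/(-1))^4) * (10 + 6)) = -765275040000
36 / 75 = 12 / 25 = 0.48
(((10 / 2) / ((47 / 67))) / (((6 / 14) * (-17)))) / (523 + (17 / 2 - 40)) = -0.00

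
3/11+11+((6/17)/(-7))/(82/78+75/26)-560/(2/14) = -1570778016/401863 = -3908.74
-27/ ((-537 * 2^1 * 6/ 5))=15/ 716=0.02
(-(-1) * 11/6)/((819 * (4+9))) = 11/63882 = 0.00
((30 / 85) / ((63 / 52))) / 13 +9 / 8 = 1.15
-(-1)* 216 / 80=27 / 10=2.70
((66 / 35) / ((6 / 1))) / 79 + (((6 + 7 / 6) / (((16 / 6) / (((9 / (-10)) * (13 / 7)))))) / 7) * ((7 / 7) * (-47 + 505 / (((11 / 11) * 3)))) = -77.86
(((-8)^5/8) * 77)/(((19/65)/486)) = -9963233280/19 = -524380698.95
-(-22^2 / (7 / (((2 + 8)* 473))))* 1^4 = 2289320 / 7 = 327045.71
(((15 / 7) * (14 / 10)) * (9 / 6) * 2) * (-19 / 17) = -10.06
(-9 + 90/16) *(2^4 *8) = -432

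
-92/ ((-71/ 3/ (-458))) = -126408/ 71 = -1780.39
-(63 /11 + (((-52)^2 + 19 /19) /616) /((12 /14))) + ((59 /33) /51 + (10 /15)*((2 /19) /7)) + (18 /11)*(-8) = -85582447 /3581424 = -23.90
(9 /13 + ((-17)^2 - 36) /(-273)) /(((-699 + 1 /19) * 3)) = 38 /339885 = 0.00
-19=-19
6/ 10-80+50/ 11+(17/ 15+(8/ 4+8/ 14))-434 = -583448/ 1155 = -505.15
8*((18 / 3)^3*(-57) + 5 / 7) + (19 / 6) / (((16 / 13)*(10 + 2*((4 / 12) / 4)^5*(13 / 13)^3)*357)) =-14581994804680 / 148055159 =-98490.28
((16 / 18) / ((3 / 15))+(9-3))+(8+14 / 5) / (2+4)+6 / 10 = 578 / 45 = 12.84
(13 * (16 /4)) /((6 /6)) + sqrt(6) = sqrt(6) + 52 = 54.45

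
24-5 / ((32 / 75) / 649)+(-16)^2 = -234415 / 32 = -7325.47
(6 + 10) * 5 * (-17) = -1360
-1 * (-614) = 614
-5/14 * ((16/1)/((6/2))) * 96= -1280/7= -182.86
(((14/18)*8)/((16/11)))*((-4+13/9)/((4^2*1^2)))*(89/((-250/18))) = 157619/36000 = 4.38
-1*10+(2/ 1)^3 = -2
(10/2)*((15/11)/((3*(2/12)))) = 150/11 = 13.64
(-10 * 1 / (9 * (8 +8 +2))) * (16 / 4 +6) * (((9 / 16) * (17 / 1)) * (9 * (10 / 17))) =-125 / 4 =-31.25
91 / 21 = 13 / 3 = 4.33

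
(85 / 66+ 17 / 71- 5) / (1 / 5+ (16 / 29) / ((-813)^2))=-17.36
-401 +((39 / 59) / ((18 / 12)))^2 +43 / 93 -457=-277550363 / 323733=-857.34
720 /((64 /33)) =1485 /4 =371.25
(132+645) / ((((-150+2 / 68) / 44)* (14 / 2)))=-166056 / 5099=-32.57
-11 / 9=-1.22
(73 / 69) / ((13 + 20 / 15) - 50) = -0.03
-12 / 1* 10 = -120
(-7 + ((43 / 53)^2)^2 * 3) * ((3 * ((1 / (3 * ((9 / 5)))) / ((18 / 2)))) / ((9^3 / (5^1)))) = -1124424100 / 465925012569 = -0.00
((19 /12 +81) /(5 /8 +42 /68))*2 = 67388 /507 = 132.92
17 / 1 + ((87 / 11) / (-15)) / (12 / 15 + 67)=63364 / 3729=16.99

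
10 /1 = 10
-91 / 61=-1.49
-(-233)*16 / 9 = 3728 / 9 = 414.22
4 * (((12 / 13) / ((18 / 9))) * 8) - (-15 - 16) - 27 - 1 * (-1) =257 / 13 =19.77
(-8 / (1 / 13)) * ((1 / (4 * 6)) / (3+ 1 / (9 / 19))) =-39 / 46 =-0.85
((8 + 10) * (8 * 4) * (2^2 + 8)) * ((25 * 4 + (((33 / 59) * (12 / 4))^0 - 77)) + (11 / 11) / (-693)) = 12772608 / 77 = 165878.03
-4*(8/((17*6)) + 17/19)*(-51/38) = 1886/361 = 5.22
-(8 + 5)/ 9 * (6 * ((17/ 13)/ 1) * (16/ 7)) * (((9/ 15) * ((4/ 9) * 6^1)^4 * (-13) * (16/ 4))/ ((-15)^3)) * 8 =-926941184/ 9568125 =-96.88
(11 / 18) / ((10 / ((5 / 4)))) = 11 / 144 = 0.08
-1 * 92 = -92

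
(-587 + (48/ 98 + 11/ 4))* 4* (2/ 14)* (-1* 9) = 1029753/ 343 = 3002.20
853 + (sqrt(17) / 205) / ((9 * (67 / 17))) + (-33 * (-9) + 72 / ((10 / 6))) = 17 * sqrt(17) / 123615 + 5966 / 5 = 1193.20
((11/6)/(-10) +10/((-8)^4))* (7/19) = -38899/583680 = -0.07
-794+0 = -794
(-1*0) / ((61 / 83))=0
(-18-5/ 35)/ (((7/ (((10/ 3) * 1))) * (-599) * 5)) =254/ 88053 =0.00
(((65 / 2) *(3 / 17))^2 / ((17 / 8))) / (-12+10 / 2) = -76050 / 34391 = -2.21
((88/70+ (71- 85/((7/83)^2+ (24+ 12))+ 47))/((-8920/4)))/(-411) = 1014878447/7957180563150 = 0.00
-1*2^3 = -8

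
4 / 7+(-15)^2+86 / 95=150607 / 665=226.48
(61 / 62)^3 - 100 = -23605819 / 238328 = -99.05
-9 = -9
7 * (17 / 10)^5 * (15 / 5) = 29816997 / 100000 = 298.17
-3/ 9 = -1/ 3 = -0.33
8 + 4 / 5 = 44 / 5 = 8.80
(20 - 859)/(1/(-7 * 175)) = 1027775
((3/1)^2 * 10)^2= 8100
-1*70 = -70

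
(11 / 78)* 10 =55 / 39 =1.41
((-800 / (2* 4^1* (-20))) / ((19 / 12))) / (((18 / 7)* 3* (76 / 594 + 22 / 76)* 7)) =660 / 4711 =0.14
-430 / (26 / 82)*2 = -35260 / 13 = -2712.31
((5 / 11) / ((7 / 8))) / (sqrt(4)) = 0.26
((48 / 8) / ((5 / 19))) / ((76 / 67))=201 / 10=20.10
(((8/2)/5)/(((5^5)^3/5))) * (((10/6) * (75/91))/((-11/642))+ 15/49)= -447684/42767333984375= -0.00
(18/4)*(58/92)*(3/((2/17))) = 72.34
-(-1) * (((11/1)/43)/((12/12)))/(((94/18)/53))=2.60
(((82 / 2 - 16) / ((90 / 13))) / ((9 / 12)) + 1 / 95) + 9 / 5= 16994 / 2565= 6.63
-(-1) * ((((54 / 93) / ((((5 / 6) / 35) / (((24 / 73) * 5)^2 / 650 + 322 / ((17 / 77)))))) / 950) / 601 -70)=-728918779562498 / 10422400780025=-69.94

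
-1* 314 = -314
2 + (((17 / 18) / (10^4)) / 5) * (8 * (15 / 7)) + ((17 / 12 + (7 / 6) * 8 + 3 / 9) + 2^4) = 127241 / 4375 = 29.08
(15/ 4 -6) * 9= -81/ 4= -20.25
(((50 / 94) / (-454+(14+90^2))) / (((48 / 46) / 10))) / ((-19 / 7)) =-4025 / 16416912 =-0.00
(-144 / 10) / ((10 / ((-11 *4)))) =1584 / 25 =63.36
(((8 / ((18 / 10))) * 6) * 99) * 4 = 10560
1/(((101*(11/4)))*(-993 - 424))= -4/1574287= -0.00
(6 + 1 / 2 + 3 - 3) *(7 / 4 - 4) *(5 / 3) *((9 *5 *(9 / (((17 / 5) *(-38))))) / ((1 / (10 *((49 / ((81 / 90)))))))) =53746875 / 1292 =41599.75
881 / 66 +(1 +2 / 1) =1079 / 66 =16.35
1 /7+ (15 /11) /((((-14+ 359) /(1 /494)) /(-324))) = 61357 /437437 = 0.14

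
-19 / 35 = -0.54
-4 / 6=-2 / 3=-0.67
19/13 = 1.46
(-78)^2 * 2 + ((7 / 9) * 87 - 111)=36374 / 3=12124.67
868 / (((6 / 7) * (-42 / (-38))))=8246 / 9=916.22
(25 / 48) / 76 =25 / 3648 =0.01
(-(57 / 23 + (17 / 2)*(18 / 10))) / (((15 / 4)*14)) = -1363 / 4025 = -0.34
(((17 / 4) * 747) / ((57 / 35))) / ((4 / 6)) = 444465 / 152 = 2924.11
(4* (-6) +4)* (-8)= 160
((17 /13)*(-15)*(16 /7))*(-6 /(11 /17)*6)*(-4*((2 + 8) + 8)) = -179781120 /1001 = -179601.52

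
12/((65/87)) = 1044/65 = 16.06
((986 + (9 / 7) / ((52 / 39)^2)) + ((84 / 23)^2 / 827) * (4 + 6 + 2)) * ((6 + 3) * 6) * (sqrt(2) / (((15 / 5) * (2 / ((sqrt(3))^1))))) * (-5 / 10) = -10878.49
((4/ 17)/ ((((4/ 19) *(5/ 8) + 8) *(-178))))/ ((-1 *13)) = 76/ 6077721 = 0.00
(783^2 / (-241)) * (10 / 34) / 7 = -3065445 / 28679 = -106.89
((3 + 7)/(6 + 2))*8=10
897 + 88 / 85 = 76333 / 85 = 898.04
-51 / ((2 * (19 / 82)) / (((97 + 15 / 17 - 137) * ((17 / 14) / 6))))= 3485 / 4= 871.25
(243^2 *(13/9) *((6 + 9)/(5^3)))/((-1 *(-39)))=6561/25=262.44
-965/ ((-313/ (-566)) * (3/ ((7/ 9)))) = -452.41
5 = 5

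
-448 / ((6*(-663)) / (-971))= -217504 / 1989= -109.35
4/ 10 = 2/ 5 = 0.40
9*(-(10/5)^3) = -72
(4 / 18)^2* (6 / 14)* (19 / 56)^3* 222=253783 / 1382976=0.18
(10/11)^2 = 100/121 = 0.83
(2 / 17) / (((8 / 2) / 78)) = 39 / 17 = 2.29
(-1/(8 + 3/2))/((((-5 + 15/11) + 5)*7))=-22/1995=-0.01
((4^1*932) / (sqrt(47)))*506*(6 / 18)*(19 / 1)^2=33110324.62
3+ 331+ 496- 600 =230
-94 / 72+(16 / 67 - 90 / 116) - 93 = -6634051 / 69948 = -94.84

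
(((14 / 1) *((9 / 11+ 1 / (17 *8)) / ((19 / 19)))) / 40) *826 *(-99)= -6426693 / 272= -23627.55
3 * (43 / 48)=43 / 16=2.69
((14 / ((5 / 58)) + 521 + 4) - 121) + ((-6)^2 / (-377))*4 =1066944 / 1885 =566.02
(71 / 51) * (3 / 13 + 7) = 6674 / 663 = 10.07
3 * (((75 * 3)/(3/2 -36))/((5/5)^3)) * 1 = -450/23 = -19.57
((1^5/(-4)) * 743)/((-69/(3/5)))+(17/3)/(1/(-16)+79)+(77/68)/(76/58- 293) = 19175351063/11392727310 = 1.68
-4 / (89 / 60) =-240 / 89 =-2.70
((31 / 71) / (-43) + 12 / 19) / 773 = 36047 / 44839411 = 0.00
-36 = -36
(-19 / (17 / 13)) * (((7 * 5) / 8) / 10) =-1729 / 272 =-6.36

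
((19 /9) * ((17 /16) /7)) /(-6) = -0.05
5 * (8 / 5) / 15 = 8 / 15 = 0.53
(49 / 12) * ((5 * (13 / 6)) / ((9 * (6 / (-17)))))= -54145 / 3888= -13.93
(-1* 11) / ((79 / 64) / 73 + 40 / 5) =-4672 / 3405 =-1.37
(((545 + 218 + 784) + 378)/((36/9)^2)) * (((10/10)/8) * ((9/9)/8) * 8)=1925/128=15.04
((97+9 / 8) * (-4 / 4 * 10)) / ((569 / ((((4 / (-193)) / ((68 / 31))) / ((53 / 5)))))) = 608375 / 395780468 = 0.00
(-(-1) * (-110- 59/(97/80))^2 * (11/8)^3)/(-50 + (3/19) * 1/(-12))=-499146063075/381478496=-1308.45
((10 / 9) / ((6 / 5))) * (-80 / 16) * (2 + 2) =-500 / 27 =-18.52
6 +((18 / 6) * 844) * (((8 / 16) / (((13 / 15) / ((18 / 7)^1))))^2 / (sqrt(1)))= 46195386 / 8281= 5578.48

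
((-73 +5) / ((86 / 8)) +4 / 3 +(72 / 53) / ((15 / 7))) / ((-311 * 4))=37247 / 10631535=0.00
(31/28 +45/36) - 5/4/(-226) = 14951/6328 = 2.36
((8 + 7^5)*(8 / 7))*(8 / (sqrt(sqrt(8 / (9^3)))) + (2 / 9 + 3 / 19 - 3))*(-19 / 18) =-1703920*2^(1 / 4)*sqrt(3) / 7 + 1434880 / 27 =-448238.93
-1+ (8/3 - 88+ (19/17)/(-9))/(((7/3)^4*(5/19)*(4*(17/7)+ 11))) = -258532/169099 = -1.53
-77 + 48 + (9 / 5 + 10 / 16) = -1063 / 40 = -26.58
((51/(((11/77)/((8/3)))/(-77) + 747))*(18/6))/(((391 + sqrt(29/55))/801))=1894047627780/4514008843331 -88074756*sqrt(1595)/4514008843331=0.42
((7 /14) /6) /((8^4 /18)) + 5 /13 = 40999 /106496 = 0.38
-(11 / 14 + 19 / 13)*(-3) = 1227 / 182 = 6.74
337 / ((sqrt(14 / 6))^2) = 1011 / 7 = 144.43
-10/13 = -0.77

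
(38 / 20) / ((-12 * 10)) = -19 / 1200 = -0.02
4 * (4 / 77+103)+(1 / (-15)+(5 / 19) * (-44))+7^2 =9865642 / 21945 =449.56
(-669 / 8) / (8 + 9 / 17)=-11373 / 1160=-9.80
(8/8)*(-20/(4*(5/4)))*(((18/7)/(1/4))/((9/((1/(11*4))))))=-8/77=-0.10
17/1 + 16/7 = 135/7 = 19.29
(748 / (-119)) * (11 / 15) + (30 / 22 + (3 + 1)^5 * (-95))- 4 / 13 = -1460712557 / 15015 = -97283.55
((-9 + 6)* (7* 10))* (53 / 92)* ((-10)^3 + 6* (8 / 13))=36038940 / 299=120531.57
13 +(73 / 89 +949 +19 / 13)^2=1211410403126 / 1338649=904949.99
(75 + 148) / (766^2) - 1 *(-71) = 41659899 / 586756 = 71.00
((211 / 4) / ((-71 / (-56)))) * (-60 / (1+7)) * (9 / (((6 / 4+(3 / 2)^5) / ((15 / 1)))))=-4632.38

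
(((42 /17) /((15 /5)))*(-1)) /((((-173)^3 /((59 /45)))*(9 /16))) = 13216 /35648581545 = 0.00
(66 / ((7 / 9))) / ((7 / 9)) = 5346 / 49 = 109.10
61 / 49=1.24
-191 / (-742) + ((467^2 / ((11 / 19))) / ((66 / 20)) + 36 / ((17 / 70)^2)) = 8933180778217 / 77840994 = 114761.91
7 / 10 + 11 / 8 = 83 / 40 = 2.08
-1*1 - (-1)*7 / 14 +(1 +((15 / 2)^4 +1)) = 3165.56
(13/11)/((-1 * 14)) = -13/154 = -0.08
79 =79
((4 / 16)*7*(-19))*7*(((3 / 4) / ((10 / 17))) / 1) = -47481 / 160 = -296.76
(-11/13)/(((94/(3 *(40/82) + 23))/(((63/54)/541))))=-77231/162631092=-0.00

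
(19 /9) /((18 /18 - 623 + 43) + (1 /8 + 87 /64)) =-0.00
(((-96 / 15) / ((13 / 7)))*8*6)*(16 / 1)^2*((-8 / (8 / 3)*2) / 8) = 2064384 / 65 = 31759.75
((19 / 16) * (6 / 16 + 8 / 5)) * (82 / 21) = 61541 / 6720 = 9.16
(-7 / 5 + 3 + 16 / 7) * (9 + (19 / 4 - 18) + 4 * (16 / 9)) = 3502 / 315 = 11.12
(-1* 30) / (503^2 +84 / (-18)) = -90 / 759013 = -0.00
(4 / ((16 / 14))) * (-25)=-175 / 2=-87.50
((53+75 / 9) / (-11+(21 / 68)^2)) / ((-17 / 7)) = 350336 / 151269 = 2.32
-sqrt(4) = -2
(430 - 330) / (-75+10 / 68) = -680 / 509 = -1.34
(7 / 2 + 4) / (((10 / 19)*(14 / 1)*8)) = 57 / 448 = 0.13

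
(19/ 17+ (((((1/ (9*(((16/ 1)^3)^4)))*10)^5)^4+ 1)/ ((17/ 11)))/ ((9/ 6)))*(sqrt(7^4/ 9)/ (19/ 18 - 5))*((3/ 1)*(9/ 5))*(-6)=218695218879252078034122283436821637618859367072057709529201995655079683797960131853738601957494893613869858387438806511367321487068065062099395446457386567279339274731697150659028765593199996473769534453143419280136816659742970736880577920730087936608631951557827541647564154950340157926912812465702631723/ 1052321349586101057671581322130385952388779082413920125441103715008408434130882532456691624977660478645981511275831680728256157032233809372135515051275811537461858296581570704787449729354205518973946136692851031694704919248821426496067854792048247890640672352864039034991954797724535125935341145339985920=207.82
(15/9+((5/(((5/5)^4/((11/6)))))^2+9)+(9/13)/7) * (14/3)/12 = 310543/8424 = 36.86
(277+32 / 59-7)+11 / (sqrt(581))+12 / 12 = 11*sqrt(581) / 581+16021 / 59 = 272.00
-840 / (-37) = 840 / 37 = 22.70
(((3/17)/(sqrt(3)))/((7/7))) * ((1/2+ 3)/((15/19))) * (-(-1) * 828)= 18354 * sqrt(3)/85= 374.00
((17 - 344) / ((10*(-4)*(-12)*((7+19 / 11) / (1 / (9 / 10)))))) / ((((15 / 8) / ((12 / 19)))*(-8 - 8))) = 1199 / 656640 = 0.00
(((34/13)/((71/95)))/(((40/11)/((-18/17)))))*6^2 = -33858/923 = -36.68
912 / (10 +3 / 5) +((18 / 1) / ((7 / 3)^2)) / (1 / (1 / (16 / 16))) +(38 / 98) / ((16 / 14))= 1863257 / 20776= 89.68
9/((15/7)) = 21/5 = 4.20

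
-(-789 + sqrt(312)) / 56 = 789 / 56- sqrt(78) / 28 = 13.77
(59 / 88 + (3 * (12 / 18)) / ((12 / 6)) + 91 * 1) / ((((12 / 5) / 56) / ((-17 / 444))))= -4852225 / 58608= -82.79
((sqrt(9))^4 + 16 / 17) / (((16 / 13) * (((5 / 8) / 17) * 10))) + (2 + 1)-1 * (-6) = 19009 / 100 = 190.09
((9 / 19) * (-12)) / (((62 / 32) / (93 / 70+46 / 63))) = -124512 / 20615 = -6.04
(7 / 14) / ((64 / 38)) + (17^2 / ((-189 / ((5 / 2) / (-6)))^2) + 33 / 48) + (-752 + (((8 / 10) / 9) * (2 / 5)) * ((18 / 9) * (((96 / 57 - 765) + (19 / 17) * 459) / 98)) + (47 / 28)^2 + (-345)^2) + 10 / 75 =1155950141702317 / 9773265600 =118276.76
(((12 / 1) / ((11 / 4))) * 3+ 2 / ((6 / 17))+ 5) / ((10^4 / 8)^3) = 98 / 8056640625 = 0.00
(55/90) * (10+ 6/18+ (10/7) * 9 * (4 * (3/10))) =5951/378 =15.74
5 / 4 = 1.25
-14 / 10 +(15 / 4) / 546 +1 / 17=-82567 / 61880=-1.33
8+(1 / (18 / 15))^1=53 / 6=8.83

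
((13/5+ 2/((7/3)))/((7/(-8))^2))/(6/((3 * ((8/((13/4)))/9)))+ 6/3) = 123904/255535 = 0.48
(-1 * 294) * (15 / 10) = -441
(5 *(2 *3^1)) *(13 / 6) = 65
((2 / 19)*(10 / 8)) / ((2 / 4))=5 / 19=0.26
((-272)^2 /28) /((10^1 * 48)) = 578 /105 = 5.50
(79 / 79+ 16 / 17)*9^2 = 2673 / 17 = 157.24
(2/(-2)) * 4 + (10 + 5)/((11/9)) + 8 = 179/11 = 16.27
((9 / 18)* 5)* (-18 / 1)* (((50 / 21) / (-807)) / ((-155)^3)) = -2 / 56096453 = -0.00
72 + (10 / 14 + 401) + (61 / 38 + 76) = 146651 / 266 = 551.32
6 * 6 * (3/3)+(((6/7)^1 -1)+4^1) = 39.86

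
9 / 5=1.80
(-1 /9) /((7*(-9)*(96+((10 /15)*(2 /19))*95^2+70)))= 1 /453222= 0.00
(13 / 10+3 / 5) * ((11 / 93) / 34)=209 / 31620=0.01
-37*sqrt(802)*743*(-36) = 989676*sqrt(802) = 28027232.92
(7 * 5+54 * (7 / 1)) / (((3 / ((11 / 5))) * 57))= 4543 / 855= 5.31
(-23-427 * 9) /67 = -3866 /67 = -57.70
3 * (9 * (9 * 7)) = 1701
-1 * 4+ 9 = 5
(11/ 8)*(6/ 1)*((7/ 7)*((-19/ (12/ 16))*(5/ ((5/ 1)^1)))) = -209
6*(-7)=-42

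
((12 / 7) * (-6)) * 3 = -30.86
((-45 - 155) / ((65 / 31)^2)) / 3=-7688 / 507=-15.16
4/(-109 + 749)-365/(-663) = 59063/106080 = 0.56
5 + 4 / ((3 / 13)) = 67 / 3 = 22.33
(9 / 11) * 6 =54 / 11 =4.91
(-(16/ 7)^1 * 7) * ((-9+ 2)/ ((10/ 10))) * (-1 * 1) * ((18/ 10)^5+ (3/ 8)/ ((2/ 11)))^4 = -8440969311317799500600727/ 390625000000000000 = -21608881.44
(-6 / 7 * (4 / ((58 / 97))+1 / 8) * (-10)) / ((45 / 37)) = 19499 / 406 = 48.03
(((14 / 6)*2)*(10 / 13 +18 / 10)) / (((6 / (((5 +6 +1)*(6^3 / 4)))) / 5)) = 84168 / 13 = 6474.46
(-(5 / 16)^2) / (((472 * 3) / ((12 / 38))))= -25 / 1147904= -0.00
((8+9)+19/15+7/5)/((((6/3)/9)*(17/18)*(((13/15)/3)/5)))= 358425/221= 1621.83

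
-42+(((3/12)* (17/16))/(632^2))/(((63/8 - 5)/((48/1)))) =-192921741/4593376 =-42.00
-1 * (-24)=24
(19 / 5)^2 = 361 / 25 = 14.44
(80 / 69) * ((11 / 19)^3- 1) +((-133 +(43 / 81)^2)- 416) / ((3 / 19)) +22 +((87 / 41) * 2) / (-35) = -15391757763473824 / 4455863029485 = -3454.27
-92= -92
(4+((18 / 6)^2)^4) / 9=6565 / 9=729.44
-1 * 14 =-14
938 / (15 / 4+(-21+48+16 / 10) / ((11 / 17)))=2680 / 137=19.56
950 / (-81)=-950 / 81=-11.73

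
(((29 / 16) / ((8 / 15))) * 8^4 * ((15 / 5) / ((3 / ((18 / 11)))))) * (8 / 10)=200448 / 11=18222.55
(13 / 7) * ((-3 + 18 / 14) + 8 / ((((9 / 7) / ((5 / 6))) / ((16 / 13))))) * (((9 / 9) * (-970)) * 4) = -33632.53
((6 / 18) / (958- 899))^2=0.00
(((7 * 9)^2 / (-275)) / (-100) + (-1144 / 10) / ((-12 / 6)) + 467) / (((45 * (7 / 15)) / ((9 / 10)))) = 22.47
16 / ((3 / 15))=80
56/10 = 28/5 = 5.60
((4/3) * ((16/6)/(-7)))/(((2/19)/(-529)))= 160816/63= 2552.63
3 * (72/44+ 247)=8205/11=745.91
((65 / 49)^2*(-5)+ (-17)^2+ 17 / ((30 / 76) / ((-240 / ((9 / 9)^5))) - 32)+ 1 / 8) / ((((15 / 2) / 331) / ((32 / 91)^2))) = 8860668587019008 / 5802859863255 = 1526.95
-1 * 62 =-62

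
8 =8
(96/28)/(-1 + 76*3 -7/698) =5584/369691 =0.02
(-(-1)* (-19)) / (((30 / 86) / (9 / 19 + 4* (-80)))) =261053 / 15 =17403.53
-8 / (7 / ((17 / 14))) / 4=-17 / 49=-0.35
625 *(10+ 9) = 11875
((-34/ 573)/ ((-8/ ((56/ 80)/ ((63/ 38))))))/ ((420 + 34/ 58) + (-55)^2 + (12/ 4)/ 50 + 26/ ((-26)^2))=608855/ 669906222984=0.00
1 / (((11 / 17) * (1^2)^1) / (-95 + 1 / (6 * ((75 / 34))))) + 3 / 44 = -1451669 / 9900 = -146.63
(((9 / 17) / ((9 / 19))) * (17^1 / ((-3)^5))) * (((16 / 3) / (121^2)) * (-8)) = 0.00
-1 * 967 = -967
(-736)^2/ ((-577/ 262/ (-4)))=983877.66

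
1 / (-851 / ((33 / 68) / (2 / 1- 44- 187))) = 33 / 13251772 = 0.00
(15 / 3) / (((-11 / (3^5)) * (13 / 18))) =-152.94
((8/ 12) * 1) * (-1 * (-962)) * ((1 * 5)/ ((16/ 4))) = 2405/ 3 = 801.67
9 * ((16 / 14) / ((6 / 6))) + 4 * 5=212 / 7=30.29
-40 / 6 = -20 / 3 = -6.67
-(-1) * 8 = 8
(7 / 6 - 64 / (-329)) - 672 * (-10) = 13267967 / 1974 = 6721.36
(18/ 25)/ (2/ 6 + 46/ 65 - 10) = -702/ 8735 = -0.08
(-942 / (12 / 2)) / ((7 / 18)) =-2826 / 7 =-403.71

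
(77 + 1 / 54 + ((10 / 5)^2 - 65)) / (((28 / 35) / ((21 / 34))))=30275 / 2448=12.37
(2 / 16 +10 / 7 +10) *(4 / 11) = 647 / 154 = 4.20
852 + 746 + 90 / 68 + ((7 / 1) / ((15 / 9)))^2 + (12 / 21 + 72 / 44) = 105974763 / 65450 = 1619.17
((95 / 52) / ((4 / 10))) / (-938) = -475 / 97552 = -0.00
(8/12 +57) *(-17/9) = -2941/27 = -108.93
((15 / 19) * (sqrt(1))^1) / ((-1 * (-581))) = 15 / 11039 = 0.00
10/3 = 3.33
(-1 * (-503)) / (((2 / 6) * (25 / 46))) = 69414 / 25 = 2776.56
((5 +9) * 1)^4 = 38416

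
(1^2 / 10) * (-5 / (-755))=1 / 1510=0.00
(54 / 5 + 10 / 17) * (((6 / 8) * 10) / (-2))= -42.71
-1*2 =-2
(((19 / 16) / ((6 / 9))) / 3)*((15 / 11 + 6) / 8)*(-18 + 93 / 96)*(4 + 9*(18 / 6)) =-26001405 / 90112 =-288.55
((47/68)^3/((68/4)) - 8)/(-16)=42658929/85525504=0.50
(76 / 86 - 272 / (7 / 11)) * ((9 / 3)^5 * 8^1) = -249590160 / 301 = -829203.19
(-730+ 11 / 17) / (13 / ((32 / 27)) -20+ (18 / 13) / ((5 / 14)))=141.50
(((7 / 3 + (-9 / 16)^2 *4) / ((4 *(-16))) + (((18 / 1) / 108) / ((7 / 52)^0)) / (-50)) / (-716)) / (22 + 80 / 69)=0.00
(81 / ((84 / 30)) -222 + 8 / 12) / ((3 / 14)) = -8081 / 9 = -897.89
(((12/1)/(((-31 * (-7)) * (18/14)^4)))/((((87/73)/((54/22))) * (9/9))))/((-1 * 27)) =-100156/64881729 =-0.00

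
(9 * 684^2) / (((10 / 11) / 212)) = 4909680864 / 5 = 981936172.80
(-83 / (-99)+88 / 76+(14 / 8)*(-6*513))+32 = -5352.50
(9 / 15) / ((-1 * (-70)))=3 / 350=0.01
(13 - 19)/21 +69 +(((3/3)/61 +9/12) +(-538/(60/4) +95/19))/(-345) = 608129869/8838900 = 68.80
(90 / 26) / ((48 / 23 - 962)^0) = 45 / 13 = 3.46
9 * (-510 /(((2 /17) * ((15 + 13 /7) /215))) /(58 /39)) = -2289985425 /6844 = -334597.52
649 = 649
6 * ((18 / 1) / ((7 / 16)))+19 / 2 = 3589 / 14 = 256.36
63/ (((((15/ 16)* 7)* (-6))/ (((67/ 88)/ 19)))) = -67/ 1045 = -0.06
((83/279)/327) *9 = 83/10137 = 0.01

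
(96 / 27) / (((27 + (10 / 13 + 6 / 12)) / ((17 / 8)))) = 1768 / 6615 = 0.27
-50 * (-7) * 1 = 350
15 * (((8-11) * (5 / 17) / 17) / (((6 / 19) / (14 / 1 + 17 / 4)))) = -104025 / 2312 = -44.99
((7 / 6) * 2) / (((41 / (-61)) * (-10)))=427 / 1230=0.35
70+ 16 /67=4706 /67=70.24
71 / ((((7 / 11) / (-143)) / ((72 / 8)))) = -1005147 / 7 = -143592.43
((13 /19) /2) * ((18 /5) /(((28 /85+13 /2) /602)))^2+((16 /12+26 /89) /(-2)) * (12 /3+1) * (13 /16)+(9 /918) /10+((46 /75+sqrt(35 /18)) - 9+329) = sqrt(70) /6+3598057100411 /103489200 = 34768.86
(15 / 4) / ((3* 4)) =5 / 16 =0.31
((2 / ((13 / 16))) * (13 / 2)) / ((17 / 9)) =144 / 17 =8.47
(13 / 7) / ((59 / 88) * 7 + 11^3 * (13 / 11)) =1144 / 971859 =0.00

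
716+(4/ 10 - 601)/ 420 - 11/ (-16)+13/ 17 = 4868951/ 6800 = 716.02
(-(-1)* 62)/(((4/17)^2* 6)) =186.65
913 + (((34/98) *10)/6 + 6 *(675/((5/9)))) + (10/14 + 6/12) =2412209/294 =8204.79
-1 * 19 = -19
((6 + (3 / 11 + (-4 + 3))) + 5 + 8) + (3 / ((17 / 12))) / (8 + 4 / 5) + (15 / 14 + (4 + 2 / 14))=62119 / 2618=23.73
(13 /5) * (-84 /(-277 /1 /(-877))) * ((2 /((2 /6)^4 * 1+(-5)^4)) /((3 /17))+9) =-12859780752 /2062265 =-6235.76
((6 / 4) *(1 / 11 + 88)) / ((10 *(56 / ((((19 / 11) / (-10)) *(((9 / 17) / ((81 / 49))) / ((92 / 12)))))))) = -7581 / 4452800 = -0.00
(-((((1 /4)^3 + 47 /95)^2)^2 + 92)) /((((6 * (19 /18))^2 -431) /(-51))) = -57747737915598050379 /4807398816481280000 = -12.01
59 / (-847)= -59 / 847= -0.07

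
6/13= 0.46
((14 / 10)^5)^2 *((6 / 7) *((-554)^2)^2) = 22807236679460513952 / 9765625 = 2335461035976.76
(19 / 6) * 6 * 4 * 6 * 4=1824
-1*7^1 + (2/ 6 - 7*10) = -230/ 3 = -76.67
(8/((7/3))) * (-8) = -192/7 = -27.43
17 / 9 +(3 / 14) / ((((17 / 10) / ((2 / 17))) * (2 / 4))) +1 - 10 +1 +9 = 53138 / 18207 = 2.92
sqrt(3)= 1.73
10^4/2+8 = 5008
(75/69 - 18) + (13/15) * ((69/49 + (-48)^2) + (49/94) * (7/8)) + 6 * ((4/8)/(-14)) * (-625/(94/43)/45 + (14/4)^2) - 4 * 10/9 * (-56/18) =684441553601/343239120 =1994.07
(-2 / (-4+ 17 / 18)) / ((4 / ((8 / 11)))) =72 / 605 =0.12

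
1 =1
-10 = -10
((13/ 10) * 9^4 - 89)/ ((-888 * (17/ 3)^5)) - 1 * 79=-332026197523/ 4202776720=-79.00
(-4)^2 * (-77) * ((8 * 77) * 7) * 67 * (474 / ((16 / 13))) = -137077436496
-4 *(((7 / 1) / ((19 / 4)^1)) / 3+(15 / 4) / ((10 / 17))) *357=-372589 / 38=-9804.97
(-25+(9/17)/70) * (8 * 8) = -1599.52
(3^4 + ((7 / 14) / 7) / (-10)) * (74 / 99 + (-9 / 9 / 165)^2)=230759989 / 3811500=60.54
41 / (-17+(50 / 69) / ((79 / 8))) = -223491 / 92267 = -2.42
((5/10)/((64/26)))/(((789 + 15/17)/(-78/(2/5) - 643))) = -92599/429696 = -0.22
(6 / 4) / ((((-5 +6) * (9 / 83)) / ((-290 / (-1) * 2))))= 24070 / 3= 8023.33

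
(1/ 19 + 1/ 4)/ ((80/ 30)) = 69/ 608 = 0.11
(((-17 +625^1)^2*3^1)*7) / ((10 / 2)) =7762944 / 5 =1552588.80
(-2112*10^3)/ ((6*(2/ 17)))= -2992000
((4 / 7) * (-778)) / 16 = -389 / 14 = -27.79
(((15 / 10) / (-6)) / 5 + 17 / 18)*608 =24472 / 45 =543.82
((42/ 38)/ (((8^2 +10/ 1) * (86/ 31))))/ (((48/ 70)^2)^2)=325635625/ 13372342272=0.02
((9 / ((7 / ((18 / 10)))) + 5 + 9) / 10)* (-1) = -571 / 350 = -1.63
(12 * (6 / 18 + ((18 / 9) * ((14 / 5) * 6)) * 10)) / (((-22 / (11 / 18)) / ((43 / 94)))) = -43387 / 846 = -51.28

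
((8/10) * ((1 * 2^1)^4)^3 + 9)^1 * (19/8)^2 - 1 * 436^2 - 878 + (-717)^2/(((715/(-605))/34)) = -62243522063/4160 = -14962385.11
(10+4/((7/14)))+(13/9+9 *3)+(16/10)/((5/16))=11602/225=51.56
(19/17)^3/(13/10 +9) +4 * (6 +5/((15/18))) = 24358462/506039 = 48.14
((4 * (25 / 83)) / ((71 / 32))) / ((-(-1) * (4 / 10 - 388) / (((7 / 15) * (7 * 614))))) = -48137600 / 17130951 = -2.81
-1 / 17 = -0.06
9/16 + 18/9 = 41/16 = 2.56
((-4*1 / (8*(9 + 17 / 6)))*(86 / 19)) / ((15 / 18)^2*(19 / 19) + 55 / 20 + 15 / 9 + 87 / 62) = -143964 / 4903615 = -0.03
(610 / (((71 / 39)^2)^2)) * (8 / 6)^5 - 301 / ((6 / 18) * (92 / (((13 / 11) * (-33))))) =4326081069011 / 7013623956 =616.81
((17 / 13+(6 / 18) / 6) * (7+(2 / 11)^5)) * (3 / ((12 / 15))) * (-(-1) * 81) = 4413727935 / 1522664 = 2898.69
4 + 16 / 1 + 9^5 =59069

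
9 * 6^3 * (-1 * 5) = -9720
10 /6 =5 /3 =1.67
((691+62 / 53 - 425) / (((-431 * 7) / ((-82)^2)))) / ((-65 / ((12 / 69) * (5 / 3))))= 126949120 / 47810399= 2.66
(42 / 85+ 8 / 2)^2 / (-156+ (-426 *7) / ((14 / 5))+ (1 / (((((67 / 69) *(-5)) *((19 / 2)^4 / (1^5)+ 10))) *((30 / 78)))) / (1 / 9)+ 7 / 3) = -73598119197 / 4440818101978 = -0.02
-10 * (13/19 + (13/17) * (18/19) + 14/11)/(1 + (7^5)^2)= -9527/100363456325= -0.00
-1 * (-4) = 4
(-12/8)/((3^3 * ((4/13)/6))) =-13/12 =-1.08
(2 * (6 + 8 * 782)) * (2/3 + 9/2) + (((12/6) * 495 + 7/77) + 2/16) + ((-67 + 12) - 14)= 65628.55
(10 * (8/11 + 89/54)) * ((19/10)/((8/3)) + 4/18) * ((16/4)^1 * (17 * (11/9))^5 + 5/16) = 13897289142697462279/40406522112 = 343936780.90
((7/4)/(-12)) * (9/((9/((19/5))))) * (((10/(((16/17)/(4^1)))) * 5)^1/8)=-14.72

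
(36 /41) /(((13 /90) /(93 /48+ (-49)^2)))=15571035 /1066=14606.97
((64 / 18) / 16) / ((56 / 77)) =11 / 36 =0.31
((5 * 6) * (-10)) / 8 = -75 / 2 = -37.50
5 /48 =0.10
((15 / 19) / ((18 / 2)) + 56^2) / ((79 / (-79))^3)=-178757 / 57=-3136.09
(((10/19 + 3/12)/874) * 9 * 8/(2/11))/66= 177/33212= 0.01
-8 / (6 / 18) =-24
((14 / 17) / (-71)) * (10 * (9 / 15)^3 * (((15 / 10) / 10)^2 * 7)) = -11907 / 3017500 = -0.00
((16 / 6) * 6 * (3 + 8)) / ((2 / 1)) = 88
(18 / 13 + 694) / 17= 9040 / 221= 40.90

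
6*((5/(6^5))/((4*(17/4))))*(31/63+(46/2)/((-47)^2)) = 43705/383265918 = 0.00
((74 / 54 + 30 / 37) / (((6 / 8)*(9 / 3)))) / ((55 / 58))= 505528 / 494505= 1.02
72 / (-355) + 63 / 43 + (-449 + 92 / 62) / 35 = -38172896 / 3312505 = -11.52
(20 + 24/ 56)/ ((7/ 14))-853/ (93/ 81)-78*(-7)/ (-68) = -5239175/ 7378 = -710.11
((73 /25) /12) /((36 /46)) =1679 /5400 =0.31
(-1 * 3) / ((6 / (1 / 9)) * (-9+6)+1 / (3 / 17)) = 9 / 469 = 0.02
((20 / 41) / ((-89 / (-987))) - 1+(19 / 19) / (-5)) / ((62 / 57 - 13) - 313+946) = 2188971 / 322954745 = 0.01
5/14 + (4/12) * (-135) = -625/14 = -44.64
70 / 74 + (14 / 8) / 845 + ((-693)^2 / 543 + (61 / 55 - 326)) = 139559794281 / 248994460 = 560.49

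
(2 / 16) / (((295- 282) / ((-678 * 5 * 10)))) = -8475 / 26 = -325.96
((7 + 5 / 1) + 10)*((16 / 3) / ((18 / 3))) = 176 / 9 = 19.56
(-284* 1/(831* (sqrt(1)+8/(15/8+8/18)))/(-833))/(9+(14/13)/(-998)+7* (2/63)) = 461498154/46148199307777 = 0.00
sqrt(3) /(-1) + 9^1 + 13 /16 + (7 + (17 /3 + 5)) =1319 /48 -sqrt(3) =25.75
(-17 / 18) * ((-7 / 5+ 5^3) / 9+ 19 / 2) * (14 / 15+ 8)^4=-955082530916 / 6834375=-139746.87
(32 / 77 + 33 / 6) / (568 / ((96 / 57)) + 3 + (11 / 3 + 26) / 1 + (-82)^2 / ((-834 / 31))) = 0.05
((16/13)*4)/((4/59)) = 944/13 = 72.62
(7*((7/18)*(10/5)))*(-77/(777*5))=-539/4995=-0.11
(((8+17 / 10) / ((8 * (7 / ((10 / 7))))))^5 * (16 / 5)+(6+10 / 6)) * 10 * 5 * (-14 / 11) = -488.07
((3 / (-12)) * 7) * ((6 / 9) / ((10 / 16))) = -1.87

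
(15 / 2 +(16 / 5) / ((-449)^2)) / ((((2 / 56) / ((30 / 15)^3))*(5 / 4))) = 6773807936 / 5040025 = 1344.00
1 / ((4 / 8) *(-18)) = -0.11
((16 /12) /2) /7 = 2 /21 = 0.10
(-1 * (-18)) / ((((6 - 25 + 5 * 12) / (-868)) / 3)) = -46872 / 41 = -1143.22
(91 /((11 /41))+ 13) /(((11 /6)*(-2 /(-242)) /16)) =371904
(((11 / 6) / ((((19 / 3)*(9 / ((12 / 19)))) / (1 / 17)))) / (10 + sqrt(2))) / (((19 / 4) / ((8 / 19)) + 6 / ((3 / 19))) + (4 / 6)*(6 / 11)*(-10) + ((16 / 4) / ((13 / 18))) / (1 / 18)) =503360 / 599979269757-50336*sqrt(2) / 599979269757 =0.00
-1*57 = -57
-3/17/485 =-3/8245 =-0.00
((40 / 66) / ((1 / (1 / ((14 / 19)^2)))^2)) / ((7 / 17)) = 11077285 / 2218524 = 4.99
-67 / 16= -4.19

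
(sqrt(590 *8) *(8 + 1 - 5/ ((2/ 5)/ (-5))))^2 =24129820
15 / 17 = 0.88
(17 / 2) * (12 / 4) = 51 / 2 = 25.50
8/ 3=2.67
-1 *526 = -526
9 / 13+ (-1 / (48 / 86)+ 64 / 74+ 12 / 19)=87095 / 219336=0.40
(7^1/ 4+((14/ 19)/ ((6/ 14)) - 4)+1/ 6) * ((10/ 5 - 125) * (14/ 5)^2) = 166747/ 475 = 351.05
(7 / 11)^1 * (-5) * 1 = -35 / 11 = -3.18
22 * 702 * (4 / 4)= 15444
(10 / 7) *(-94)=-940 / 7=-134.29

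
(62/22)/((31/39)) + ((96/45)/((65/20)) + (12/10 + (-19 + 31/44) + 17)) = 3203/780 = 4.11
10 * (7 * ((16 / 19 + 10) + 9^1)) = 26390 / 19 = 1388.95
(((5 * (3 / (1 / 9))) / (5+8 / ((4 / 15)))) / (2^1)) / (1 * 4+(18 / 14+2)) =9 / 34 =0.26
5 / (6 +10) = 5 / 16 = 0.31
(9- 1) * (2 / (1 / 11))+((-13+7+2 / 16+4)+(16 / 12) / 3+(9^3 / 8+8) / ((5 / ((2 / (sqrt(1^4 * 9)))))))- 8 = 64723 / 360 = 179.79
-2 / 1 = -2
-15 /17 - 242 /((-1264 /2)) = -2683 /5372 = -0.50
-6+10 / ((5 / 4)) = 2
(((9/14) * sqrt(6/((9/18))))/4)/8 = 9 * sqrt(3)/224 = 0.07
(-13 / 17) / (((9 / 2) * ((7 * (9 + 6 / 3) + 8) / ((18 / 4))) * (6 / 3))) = -13 / 2890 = -0.00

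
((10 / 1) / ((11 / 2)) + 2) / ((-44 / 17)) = -357 / 242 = -1.48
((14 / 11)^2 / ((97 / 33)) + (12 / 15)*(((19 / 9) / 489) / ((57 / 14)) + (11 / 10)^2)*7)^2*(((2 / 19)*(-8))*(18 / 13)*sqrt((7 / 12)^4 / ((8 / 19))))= -32.88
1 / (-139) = -1 / 139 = -0.01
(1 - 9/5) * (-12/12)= 4/5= 0.80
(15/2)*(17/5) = 51/2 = 25.50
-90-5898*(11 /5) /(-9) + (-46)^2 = 52016 /15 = 3467.73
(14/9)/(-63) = -2/81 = -0.02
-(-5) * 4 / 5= 4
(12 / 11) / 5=12 / 55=0.22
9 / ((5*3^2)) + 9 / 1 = 46 / 5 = 9.20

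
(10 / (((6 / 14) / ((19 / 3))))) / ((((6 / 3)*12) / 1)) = 665 / 108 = 6.16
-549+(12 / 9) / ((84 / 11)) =-34576 / 63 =-548.83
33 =33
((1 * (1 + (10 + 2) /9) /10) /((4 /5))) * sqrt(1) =7 /24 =0.29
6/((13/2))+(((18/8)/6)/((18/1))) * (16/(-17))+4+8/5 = 21559/3315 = 6.50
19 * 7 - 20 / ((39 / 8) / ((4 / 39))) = 201653 / 1521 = 132.58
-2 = -2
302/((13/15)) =4530/13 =348.46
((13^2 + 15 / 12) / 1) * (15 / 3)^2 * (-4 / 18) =-5675 / 6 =-945.83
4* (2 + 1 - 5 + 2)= 0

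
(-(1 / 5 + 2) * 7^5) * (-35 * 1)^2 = -45294865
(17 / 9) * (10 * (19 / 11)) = 3230 / 99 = 32.63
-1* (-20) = 20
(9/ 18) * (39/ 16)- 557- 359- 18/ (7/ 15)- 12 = -216239/ 224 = -965.35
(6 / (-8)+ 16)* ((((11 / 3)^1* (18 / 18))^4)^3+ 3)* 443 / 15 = 21202448276880503 / 7971615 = 2659743135.72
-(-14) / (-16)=-7 / 8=-0.88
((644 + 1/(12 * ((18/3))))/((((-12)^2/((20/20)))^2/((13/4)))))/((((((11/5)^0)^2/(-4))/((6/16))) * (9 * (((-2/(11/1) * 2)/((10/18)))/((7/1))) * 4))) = 232076845/5159780352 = 0.04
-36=-36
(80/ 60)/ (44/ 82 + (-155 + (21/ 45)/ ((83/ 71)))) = -0.01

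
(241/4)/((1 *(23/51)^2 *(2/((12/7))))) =1880523/7406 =253.92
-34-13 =-47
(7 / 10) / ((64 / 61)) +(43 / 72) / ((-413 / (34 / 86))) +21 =21.67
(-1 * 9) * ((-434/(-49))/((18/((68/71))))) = -2108/497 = -4.24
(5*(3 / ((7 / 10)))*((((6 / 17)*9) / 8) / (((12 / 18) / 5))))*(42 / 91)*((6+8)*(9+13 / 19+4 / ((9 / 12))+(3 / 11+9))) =462611250 / 46189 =10015.62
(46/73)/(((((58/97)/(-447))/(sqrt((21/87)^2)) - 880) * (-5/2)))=13961598/48744494765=0.00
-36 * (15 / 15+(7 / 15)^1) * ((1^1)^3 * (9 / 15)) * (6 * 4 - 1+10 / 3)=-20856 / 25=-834.24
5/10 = 1/2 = 0.50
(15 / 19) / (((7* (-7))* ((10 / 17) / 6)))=-153 / 931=-0.16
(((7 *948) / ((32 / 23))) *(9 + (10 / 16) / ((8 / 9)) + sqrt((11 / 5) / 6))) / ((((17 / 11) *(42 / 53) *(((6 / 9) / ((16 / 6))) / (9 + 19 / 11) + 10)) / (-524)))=-1694794846833 / 857888-8187414719 *sqrt(330) / 1206405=-2098828.36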